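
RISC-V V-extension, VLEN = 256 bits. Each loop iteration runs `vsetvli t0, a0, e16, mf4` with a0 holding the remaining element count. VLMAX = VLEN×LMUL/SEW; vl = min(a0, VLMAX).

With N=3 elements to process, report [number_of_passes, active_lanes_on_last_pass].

[iterations, last_vl] = [1, 3]

VLMAX = (256 × 1/4) / 16 = 4 lanes
3 elements at 4/iter → 1 passes, remainder 3 on the last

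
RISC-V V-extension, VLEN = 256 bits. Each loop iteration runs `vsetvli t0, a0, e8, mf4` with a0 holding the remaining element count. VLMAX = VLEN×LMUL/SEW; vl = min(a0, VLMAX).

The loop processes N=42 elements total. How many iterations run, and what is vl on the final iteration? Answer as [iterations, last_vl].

VLMAX = VLEN×LMUL/SEW = 256×1/4/8 = 8
iterations = ceil(42/8) = 6; final-pass vl = 2

[iterations, last_vl] = [6, 2]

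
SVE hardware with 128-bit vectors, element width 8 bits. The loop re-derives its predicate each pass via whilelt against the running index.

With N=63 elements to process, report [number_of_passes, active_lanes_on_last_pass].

[iterations, last_vl] = [4, 15]

128-bit reg / 8-bit elem → 16 lanes
iterations = ceil(63/16) = 4; final-pass vl = 15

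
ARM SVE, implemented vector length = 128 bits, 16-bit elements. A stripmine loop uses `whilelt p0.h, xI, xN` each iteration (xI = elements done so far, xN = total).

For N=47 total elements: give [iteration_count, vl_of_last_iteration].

[iterations, last_vl] = [6, 7]

register lanes = 128/16 = 8
N=47: ⌈47/8⌉ = 6 iters; last vl = 47 − 5×8 = 7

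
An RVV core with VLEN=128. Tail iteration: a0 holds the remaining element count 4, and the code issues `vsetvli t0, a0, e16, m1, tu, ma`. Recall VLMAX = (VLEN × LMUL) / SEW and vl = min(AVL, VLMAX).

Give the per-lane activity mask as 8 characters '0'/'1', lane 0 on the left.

lanes per group: 128·1/16 = 8
vl = min(AVL, VLMAX) = min(4, 8) = 4
bits (lane 0 leftmost): 11110000

predicate = 11110000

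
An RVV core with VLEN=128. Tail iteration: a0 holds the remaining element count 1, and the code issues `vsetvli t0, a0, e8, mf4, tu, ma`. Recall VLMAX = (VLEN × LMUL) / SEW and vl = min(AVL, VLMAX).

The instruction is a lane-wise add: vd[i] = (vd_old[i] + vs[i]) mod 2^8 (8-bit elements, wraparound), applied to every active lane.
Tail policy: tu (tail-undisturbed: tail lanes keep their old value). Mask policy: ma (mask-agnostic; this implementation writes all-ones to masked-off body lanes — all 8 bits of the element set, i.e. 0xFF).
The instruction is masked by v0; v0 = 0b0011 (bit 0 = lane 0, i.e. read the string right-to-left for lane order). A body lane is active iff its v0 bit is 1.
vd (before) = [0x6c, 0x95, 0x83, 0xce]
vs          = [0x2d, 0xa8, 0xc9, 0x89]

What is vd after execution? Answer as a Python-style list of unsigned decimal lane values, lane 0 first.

VLMAX = VLEN×LMUL/SEW = 128×1/4/8 = 4
AVL=1 ≤ VLMAX=4, so vl = 1
vd[0] add(0x6c,0x2d) -> 0x99
vd[1] tail/keep -> 0x95
vd[2] tail/keep -> 0x83
vd[3] tail/keep -> 0xce

vd = [153, 149, 131, 206]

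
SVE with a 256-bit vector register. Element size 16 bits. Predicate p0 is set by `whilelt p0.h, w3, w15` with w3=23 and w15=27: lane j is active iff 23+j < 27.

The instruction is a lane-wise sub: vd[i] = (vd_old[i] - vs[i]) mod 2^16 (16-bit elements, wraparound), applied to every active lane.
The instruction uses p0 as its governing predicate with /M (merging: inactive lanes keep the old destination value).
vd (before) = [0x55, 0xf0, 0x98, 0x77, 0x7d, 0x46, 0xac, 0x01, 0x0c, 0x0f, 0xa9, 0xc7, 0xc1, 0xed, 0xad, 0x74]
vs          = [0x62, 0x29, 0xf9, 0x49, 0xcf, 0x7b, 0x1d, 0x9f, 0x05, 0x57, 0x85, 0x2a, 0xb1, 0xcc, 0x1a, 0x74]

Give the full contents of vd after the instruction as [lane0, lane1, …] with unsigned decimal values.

register lanes = 256/16 = 16
whilelt: lane j active iff 23+j < 27 → j < 4 → 4 active
vd[0] sub(0x55,0x62) -> 0xfff3
vd[1] sub(0xf0,0x29) -> 0xc7
vd[2] sub(0x98,0xf9) -> 0xff9f
vd[3] sub(0x77,0x49) -> 0x2e
vd[4] tail/keep -> 0x7d
vd[5] tail/keep -> 0x46
vd[6] tail/keep -> 0xac
vd[7] tail/keep -> 0x01
vd[8] tail/keep -> 0x0c
vd[9] tail/keep -> 0x0f
vd[10] tail/keep -> 0xa9
vd[11] tail/keep -> 0xc7
vd[12] tail/keep -> 0xc1
vd[13] tail/keep -> 0xed
vd[14] tail/keep -> 0xad
vd[15] tail/keep -> 0x74

vd = [65523, 199, 65439, 46, 125, 70, 172, 1, 12, 15, 169, 199, 193, 237, 173, 116]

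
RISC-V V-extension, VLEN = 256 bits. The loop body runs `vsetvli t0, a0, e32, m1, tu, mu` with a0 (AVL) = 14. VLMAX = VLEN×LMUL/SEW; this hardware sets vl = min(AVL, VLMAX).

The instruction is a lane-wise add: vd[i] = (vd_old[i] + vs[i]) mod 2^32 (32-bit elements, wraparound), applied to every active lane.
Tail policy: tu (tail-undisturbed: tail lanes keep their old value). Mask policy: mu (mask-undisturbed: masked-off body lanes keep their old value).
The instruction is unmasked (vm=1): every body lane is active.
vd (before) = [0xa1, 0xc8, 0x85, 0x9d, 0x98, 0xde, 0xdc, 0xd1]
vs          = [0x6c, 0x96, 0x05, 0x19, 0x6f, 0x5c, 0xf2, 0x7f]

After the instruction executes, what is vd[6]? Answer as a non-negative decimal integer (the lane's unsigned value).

vd[6] = 462

VLMAX = VLEN×LMUL/SEW = 256×1/32 = 8
vl = min(AVL, VLMAX) = min(14, 8) = 8
lane  0: add(0xa1,0x6c) ⇒ 0x10d
lane  1: add(0xc8,0x96) ⇒ 0x15e
lane  2: add(0x85,0x05) ⇒ 0x8a
lane  3: add(0x9d,0x19) ⇒ 0xb6
lane  4: add(0x98,0x6f) ⇒ 0x107
lane  5: add(0xde,0x5c) ⇒ 0x13a
lane  6: add(0xdc,0xf2) ⇒ 0x1ce
lane  7: add(0xd1,0x7f) ⇒ 0x150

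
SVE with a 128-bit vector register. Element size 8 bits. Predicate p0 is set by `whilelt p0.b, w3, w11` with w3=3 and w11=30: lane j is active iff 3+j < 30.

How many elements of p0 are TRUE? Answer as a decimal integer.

128-bit reg / 8-bit elem → 16 lanes
p0[j] = (3+j < 30); true for j=0..15 → 16 lanes set

vl = 16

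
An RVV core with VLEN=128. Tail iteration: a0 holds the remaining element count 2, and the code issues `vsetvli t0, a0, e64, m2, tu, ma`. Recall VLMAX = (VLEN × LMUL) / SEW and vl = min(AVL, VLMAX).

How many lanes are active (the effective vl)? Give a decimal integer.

vl = 2

lanes per group: 128·2/64 = 4
AVL=2 ≤ VLMAX=4, so vl = 2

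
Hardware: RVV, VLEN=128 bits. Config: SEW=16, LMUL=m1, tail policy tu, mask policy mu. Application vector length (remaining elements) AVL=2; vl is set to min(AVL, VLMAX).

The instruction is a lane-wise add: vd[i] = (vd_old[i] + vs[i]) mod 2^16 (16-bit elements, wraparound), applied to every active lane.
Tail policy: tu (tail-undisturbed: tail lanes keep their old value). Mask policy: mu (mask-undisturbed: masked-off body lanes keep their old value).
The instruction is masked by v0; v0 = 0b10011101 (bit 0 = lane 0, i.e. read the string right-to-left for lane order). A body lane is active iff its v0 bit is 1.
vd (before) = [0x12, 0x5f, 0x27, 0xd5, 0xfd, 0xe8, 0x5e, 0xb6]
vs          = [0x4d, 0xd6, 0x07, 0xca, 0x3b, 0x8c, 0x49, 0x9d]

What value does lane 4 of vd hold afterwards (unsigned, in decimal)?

VLMAX = VLEN×LMUL/SEW = 128×1/16 = 8
AVL=2 ≤ VLMAX=8, so vl = 2
lane  0: add(0x12,0x4d) ⇒ 0x5f
lane  1: mask-off/keep ⇒ 0x5f
lane  2: tail/keep ⇒ 0x27
lane  3: tail/keep ⇒ 0xd5
lane  4: tail/keep ⇒ 0xfd
lane  5: tail/keep ⇒ 0xe8
lane  6: tail/keep ⇒ 0x5e
lane  7: tail/keep ⇒ 0xb6

vd[4] = 253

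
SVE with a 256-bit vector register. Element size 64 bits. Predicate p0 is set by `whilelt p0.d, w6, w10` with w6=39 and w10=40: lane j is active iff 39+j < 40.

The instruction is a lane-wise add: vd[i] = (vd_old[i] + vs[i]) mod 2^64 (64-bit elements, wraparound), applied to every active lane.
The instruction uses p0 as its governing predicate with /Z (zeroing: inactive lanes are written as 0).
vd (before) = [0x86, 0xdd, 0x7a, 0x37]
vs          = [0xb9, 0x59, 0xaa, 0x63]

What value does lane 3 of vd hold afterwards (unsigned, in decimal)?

register lanes = 256/64 = 4
p0[j] = (39+j < 40); true for j=0..0 → 1 lanes set
  i=0: add(0x86,0xb9) → 319
  i=1: tail/zero → 0
  i=2: tail/zero → 0
  i=3: tail/zero → 0

vd[3] = 0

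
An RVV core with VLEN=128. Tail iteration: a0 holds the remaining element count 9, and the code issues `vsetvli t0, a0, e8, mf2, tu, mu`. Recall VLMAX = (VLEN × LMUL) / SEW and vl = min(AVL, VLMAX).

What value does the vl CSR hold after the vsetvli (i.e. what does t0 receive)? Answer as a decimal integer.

vl = 8

VLMAX = (128 × 1/2) / 8 = 8 lanes
AVL=9 > VLMAX=8, so vl = 8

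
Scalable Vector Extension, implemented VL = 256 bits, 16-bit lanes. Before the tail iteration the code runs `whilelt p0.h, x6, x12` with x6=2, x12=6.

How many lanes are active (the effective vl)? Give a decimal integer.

vl = 4

256-bit reg / 16-bit elem → 16 lanes
active while 2+j < 6, i.e. j ∈ [0,4) capped at 16 ⇒ 4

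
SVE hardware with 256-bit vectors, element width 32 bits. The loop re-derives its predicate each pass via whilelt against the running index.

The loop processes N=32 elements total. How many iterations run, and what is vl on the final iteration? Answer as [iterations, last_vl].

256-bit reg / 32-bit elem → 8 lanes
iterations = ceil(32/8) = 4; final-pass vl = 8

[iterations, last_vl] = [4, 8]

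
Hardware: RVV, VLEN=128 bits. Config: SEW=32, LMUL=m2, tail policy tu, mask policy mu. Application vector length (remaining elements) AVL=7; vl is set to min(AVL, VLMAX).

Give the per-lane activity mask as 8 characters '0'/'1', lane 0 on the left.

predicate = 11111110

VLMAX = VLEN×LMUL/SEW = 128×2/32 = 8
vl = min(AVL, VLMAX) = min(7, 8) = 7
bits (lane 0 leftmost): 11111110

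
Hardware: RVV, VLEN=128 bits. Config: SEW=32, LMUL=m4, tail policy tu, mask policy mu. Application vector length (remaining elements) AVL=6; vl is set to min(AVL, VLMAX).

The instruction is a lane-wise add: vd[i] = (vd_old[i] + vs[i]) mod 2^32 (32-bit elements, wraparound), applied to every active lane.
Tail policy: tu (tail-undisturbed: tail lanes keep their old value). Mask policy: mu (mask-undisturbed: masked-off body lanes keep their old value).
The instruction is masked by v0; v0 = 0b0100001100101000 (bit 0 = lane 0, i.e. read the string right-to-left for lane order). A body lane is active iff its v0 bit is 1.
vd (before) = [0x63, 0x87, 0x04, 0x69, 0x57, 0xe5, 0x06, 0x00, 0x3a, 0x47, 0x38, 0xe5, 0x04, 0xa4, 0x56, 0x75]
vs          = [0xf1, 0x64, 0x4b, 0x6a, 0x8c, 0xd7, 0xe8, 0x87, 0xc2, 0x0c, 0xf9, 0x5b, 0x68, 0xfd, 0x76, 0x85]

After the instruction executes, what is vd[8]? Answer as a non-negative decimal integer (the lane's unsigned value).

VLMAX = (128 × 4) / 32 = 16 lanes
AVL=6 ≤ VLMAX=16, so vl = 6
[0] mask-off/keep = 0x63
[1] mask-off/keep = 0x87
[2] mask-off/keep = 0x04
[3] add(0x69,0x6a) = 0xd3
[4] mask-off/keep = 0x57
[5] add(0xe5,0xd7) = 0x1bc
[6] tail/keep = 0x06
[7] tail/keep = 0x00
[8] tail/keep = 0x3a
[9] tail/keep = 0x47
[10] tail/keep = 0x38
[11] tail/keep = 0xe5
[12] tail/keep = 0x04
[13] tail/keep = 0xa4
[14] tail/keep = 0x56
[15] tail/keep = 0x75

vd[8] = 58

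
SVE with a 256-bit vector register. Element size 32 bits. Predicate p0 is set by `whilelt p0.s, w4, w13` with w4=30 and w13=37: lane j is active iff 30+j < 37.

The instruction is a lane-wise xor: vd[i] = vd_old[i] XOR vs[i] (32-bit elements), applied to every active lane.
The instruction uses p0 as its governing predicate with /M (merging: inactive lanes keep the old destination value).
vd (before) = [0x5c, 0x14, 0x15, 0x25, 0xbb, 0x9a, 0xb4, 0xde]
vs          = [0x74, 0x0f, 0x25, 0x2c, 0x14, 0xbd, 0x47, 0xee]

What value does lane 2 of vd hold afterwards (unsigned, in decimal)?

vd[2] = 48

lane count: 256 div 32 = 8
p0[j] = (30+j < 37); true for j=0..6 → 7 lanes set
  i=0: xor(0x5c,0x74) → 40
  i=1: xor(0x14,0x0f) → 27
  i=2: xor(0x15,0x25) → 48
  i=3: xor(0x25,0x2c) → 9
  i=4: xor(0xbb,0x14) → 175
  i=5: xor(0x9a,0xbd) → 39
  i=6: xor(0xb4,0x47) → 243
  i=7: tail/keep → 222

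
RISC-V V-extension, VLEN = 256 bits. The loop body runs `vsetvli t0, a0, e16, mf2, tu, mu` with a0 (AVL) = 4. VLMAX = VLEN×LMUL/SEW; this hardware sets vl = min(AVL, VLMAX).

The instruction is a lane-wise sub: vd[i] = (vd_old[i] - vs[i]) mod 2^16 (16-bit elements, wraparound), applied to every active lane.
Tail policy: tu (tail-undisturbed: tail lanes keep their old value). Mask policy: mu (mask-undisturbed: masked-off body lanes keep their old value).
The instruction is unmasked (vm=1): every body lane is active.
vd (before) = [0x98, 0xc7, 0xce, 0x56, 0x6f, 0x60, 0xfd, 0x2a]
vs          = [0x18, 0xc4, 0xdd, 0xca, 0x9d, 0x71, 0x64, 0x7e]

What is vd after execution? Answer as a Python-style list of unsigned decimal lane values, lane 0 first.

vd = [128, 3, 65521, 65420, 111, 96, 253, 42]

VLMAX = VLEN×LMUL/SEW = 256×1/2/16 = 8
vl = min(AVL, VLMAX) = min(4, 8) = 4
vd[0] sub(0x98,0x18) -> 0x80
vd[1] sub(0xc7,0xc4) -> 0x03
vd[2] sub(0xce,0xdd) -> 0xfff1
vd[3] sub(0x56,0xca) -> 0xff8c
vd[4] tail/keep -> 0x6f
vd[5] tail/keep -> 0x60
vd[6] tail/keep -> 0xfd
vd[7] tail/keep -> 0x2a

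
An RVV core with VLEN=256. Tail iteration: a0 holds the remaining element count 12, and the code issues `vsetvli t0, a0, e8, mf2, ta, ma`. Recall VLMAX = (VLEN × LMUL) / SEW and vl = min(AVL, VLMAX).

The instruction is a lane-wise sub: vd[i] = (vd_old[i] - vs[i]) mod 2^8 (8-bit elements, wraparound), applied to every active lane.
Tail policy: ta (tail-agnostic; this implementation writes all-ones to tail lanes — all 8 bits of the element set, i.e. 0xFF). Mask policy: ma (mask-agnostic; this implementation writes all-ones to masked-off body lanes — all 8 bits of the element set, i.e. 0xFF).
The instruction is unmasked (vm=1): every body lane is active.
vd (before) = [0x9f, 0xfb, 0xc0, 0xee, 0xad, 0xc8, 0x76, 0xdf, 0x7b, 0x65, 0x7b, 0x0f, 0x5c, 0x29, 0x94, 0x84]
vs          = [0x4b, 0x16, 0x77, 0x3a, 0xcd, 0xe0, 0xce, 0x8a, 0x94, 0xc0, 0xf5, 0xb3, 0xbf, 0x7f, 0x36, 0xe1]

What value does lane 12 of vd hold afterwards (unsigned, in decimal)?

VLMAX = VLEN×LMUL/SEW = 256×1/2/8 = 16
vl = min(AVL, VLMAX) = min(12, 16) = 12
vd[0] sub(0x9f,0x4b) -> 0x54
vd[1] sub(0xfb,0x16) -> 0xe5
vd[2] sub(0xc0,0x77) -> 0x49
vd[3] sub(0xee,0x3a) -> 0xb4
vd[4] sub(0xad,0xcd) -> 0xe0
vd[5] sub(0xc8,0xe0) -> 0xe8
vd[6] sub(0x76,0xce) -> 0xa8
vd[7] sub(0xdf,0x8a) -> 0x55
vd[8] sub(0x7b,0x94) -> 0xe7
vd[9] sub(0x65,0xc0) -> 0xa5
vd[10] sub(0x7b,0xf5) -> 0x86
vd[11] sub(0x0f,0xb3) -> 0x5c
vd[12] tail/ones -> 0xff
vd[13] tail/ones -> 0xff
vd[14] tail/ones -> 0xff
vd[15] tail/ones -> 0xff

vd[12] = 255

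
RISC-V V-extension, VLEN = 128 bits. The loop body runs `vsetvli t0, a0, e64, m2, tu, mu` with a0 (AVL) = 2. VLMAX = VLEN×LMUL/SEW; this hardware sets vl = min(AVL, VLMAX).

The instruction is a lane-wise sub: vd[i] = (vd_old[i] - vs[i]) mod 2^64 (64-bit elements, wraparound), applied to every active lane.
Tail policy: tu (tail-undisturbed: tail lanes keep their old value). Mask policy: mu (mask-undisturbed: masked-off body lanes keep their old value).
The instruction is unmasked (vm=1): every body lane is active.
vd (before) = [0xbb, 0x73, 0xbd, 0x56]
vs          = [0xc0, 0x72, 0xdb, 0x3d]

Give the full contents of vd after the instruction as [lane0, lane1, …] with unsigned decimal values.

lanes per group: 128·2/64 = 4
vl = min(AVL, VLMAX) = min(2, 4) = 2
[0] sub(0xbb,0xc0) = 0xfffffffffffffffb
[1] sub(0x73,0x72) = 0x01
[2] tail/keep = 0xbd
[3] tail/keep = 0x56

vd = [18446744073709551611, 1, 189, 86]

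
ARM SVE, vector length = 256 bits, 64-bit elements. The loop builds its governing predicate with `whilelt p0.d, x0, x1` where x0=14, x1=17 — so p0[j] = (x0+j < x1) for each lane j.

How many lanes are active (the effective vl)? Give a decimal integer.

register lanes = 256/64 = 4
whilelt: lane j active iff 14+j < 17 → j < 3 → 3 active

vl = 3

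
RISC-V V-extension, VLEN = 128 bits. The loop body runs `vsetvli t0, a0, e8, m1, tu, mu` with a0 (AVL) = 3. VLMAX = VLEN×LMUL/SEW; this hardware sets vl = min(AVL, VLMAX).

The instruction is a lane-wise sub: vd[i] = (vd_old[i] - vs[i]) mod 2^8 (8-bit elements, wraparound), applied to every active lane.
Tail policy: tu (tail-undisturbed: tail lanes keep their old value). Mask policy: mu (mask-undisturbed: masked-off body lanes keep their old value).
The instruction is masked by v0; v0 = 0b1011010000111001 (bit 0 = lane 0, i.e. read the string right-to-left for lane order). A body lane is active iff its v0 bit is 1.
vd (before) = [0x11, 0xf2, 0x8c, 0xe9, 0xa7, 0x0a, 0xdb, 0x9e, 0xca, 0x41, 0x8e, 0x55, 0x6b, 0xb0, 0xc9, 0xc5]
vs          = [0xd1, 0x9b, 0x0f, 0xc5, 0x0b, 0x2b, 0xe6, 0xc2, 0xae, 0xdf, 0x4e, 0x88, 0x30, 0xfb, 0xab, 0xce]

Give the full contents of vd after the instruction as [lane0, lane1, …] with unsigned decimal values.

lanes per group: 128·1/8 = 16
vl = min(AVL, VLMAX) = min(3, 16) = 3
lane  0: sub(0x11,0xd1) ⇒ 0x40
lane  1: mask-off/keep ⇒ 0xf2
lane  2: mask-off/keep ⇒ 0x8c
lane  3: tail/keep ⇒ 0xe9
lane  4: tail/keep ⇒ 0xa7
lane  5: tail/keep ⇒ 0x0a
lane  6: tail/keep ⇒ 0xdb
lane  7: tail/keep ⇒ 0x9e
lane  8: tail/keep ⇒ 0xca
lane  9: tail/keep ⇒ 0x41
lane 10: tail/keep ⇒ 0x8e
lane 11: tail/keep ⇒ 0x55
lane 12: tail/keep ⇒ 0x6b
lane 13: tail/keep ⇒ 0xb0
lane 14: tail/keep ⇒ 0xc9
lane 15: tail/keep ⇒ 0xc5

vd = [64, 242, 140, 233, 167, 10, 219, 158, 202, 65, 142, 85, 107, 176, 201, 197]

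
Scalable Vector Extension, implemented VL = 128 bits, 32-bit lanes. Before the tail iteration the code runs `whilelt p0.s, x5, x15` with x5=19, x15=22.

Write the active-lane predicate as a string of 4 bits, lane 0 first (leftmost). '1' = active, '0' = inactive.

register lanes = 128/32 = 4
whilelt: lane j active iff 19+j < 22 → j < 3 → 3 active
bits (lane 0 leftmost): 1110

predicate = 1110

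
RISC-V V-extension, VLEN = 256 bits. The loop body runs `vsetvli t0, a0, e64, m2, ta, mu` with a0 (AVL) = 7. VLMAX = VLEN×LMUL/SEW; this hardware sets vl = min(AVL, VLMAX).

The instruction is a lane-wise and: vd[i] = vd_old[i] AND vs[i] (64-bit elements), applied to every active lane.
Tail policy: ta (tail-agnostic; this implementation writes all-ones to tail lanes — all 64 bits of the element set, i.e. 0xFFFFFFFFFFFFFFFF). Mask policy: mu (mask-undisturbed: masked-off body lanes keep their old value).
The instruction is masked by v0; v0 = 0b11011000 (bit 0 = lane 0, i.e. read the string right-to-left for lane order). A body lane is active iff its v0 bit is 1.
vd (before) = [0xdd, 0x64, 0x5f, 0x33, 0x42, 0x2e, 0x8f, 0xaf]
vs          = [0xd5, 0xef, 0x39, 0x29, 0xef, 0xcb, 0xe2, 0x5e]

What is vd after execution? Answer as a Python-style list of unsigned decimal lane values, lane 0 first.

VLMAX = VLEN×LMUL/SEW = 256×2/64 = 8
vl ← min(7, 8) = 7
lane  0: mask-off/keep ⇒ 0xdd
lane  1: mask-off/keep ⇒ 0x64
lane  2: mask-off/keep ⇒ 0x5f
lane  3: and(0x33,0x29) ⇒ 0x21
lane  4: and(0x42,0xef) ⇒ 0x42
lane  5: mask-off/keep ⇒ 0x2e
lane  6: and(0x8f,0xe2) ⇒ 0x82
lane  7: tail/ones ⇒ 0xffffffffffffffff

vd = [221, 100, 95, 33, 66, 46, 130, 18446744073709551615]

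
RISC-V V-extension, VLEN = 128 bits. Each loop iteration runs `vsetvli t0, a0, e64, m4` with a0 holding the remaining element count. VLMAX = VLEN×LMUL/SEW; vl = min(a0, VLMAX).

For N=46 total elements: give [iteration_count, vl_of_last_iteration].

lanes per group: 128·4/64 = 8
46 elements at 8/iter → 6 passes, remainder 6 on the last

[iterations, last_vl] = [6, 6]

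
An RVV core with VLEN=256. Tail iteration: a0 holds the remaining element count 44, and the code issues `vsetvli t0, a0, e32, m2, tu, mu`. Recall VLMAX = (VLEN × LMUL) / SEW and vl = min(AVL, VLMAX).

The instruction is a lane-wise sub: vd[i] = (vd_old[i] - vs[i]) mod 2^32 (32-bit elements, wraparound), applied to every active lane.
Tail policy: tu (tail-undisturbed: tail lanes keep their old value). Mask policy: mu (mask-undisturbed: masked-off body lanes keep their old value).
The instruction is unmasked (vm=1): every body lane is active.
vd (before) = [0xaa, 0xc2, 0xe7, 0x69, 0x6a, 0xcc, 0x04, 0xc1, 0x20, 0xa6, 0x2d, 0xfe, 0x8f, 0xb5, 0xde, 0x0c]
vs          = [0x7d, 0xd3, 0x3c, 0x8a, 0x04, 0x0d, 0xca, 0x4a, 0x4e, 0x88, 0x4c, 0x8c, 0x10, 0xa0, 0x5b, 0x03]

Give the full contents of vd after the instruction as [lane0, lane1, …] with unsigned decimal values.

vd = [45, 4294967279, 171, 4294967263, 102, 191, 4294967098, 119, 4294967250, 30, 4294967265, 114, 127, 21, 131, 9]

lanes per group: 256·2/32 = 16
vl ← min(44, 16) = 16
vd[0] sub(0xaa,0x7d) -> 0x2d
vd[1] sub(0xc2,0xd3) -> 0xffffffef
vd[2] sub(0xe7,0x3c) -> 0xab
vd[3] sub(0x69,0x8a) -> 0xffffffdf
vd[4] sub(0x6a,0x04) -> 0x66
vd[5] sub(0xcc,0x0d) -> 0xbf
vd[6] sub(0x04,0xca) -> 0xffffff3a
vd[7] sub(0xc1,0x4a) -> 0x77
vd[8] sub(0x20,0x4e) -> 0xffffffd2
vd[9] sub(0xa6,0x88) -> 0x1e
vd[10] sub(0x2d,0x4c) -> 0xffffffe1
vd[11] sub(0xfe,0x8c) -> 0x72
vd[12] sub(0x8f,0x10) -> 0x7f
vd[13] sub(0xb5,0xa0) -> 0x15
vd[14] sub(0xde,0x5b) -> 0x83
vd[15] sub(0x0c,0x03) -> 0x09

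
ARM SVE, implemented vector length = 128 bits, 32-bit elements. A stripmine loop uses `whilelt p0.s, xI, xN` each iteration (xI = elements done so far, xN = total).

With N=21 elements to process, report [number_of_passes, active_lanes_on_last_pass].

[iterations, last_vl] = [6, 1]

lane count: 128 div 32 = 4
iterations = ceil(21/4) = 6; final-pass vl = 1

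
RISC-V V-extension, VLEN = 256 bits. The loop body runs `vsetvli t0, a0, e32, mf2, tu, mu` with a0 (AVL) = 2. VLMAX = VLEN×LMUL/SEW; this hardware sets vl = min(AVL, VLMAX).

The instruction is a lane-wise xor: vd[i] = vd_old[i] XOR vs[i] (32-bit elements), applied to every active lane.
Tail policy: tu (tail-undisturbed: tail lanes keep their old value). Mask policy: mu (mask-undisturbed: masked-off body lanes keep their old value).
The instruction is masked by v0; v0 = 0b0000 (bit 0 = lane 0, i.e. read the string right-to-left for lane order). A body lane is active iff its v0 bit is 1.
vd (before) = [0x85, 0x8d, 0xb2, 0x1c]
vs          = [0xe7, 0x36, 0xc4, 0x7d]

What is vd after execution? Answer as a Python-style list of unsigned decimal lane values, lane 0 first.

vd = [133, 141, 178, 28]

VLMAX = (256 × 1/2) / 32 = 4 lanes
vl ← min(2, 4) = 2
  i=0: mask-off/keep → 133
  i=1: mask-off/keep → 141
  i=2: tail/keep → 178
  i=3: tail/keep → 28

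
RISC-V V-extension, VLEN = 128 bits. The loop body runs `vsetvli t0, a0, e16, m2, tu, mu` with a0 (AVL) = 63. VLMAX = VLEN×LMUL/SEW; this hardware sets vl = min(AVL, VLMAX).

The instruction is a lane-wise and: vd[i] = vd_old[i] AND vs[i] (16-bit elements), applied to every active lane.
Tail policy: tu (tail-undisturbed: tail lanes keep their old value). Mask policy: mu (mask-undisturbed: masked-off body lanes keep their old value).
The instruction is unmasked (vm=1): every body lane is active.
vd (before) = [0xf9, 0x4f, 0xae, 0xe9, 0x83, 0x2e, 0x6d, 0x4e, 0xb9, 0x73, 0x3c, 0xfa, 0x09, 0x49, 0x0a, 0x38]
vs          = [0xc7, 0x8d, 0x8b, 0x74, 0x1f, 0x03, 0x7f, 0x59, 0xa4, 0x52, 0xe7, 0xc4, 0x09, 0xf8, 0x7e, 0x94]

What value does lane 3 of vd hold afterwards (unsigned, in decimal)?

lanes per group: 128·2/16 = 16
AVL=63 > VLMAX=16, so vl = 16
vd[0] and(0xf9,0xc7) -> 0xc1
vd[1] and(0x4f,0x8d) -> 0x0d
vd[2] and(0xae,0x8b) -> 0x8a
vd[3] and(0xe9,0x74) -> 0x60
vd[4] and(0x83,0x1f) -> 0x03
vd[5] and(0x2e,0x03) -> 0x02
vd[6] and(0x6d,0x7f) -> 0x6d
vd[7] and(0x4e,0x59) -> 0x48
vd[8] and(0xb9,0xa4) -> 0xa0
vd[9] and(0x73,0x52) -> 0x52
vd[10] and(0x3c,0xe7) -> 0x24
vd[11] and(0xfa,0xc4) -> 0xc0
vd[12] and(0x09,0x09) -> 0x09
vd[13] and(0x49,0xf8) -> 0x48
vd[14] and(0x0a,0x7e) -> 0x0a
vd[15] and(0x38,0x94) -> 0x10

vd[3] = 96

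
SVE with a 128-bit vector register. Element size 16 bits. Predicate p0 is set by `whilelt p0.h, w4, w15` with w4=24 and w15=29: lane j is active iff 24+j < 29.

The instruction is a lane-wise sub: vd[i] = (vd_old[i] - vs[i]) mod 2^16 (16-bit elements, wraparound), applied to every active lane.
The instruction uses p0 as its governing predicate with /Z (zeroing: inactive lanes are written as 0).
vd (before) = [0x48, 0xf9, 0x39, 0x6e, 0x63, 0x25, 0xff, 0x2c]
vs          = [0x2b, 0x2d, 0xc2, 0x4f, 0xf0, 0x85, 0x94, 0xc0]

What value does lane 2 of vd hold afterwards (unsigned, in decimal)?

vd[2] = 65399

register lanes = 128/16 = 8
whilelt: lane j active iff 24+j < 29 → j < 5 → 5 active
lane  0: sub(0x48,0x2b) ⇒ 0x1d
lane  1: sub(0xf9,0x2d) ⇒ 0xcc
lane  2: sub(0x39,0xc2) ⇒ 0xff77
lane  3: sub(0x6e,0x4f) ⇒ 0x1f
lane  4: sub(0x63,0xf0) ⇒ 0xff73
lane  5: tail/zero ⇒ 0x00
lane  6: tail/zero ⇒ 0x00
lane  7: tail/zero ⇒ 0x00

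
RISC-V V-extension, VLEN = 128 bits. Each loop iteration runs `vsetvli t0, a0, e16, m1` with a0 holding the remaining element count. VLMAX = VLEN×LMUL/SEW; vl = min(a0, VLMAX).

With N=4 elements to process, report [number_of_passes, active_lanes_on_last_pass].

VLMAX = VLEN×LMUL/SEW = 128×1/16 = 8
4 elements at 8/iter → 1 passes, remainder 4 on the last

[iterations, last_vl] = [1, 4]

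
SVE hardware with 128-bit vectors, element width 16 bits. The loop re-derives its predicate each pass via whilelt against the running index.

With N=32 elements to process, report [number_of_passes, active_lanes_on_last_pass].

register lanes = 128/16 = 8
N=32: ⌈32/8⌉ = 4 iters; last vl = 32 − 3×8 = 8

[iterations, last_vl] = [4, 8]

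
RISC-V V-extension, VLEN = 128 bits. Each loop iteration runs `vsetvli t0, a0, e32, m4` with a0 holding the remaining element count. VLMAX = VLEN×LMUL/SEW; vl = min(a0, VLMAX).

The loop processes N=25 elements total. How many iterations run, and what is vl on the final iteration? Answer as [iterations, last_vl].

[iterations, last_vl] = [2, 9]

lanes per group: 128·4/32 = 16
25 elements at 16/iter → 2 passes, remainder 9 on the last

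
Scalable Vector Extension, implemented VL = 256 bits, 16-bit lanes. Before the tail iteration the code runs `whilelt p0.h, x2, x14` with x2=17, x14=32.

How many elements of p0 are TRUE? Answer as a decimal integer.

register lanes = 256/16 = 16
p0[j] = (17+j < 32); true for j=0..14 → 15 lanes set

vl = 15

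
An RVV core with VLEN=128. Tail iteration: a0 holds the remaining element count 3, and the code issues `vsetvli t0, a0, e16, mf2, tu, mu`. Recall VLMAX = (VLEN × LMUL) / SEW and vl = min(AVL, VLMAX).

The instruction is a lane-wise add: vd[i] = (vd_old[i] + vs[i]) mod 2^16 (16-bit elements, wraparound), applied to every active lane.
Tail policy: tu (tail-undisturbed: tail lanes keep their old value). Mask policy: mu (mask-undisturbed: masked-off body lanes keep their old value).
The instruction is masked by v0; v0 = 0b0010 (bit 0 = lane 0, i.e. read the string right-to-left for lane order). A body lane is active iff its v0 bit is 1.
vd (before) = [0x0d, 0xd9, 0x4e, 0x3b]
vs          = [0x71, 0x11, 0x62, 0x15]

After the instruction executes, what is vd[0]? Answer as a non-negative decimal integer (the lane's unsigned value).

VLMAX = VLEN×LMUL/SEW = 128×1/2/16 = 4
vl = min(AVL, VLMAX) = min(3, 4) = 3
lane  0: mask-off/keep ⇒ 0x0d
lane  1: add(0xd9,0x11) ⇒ 0xea
lane  2: mask-off/keep ⇒ 0x4e
lane  3: tail/keep ⇒ 0x3b

vd[0] = 13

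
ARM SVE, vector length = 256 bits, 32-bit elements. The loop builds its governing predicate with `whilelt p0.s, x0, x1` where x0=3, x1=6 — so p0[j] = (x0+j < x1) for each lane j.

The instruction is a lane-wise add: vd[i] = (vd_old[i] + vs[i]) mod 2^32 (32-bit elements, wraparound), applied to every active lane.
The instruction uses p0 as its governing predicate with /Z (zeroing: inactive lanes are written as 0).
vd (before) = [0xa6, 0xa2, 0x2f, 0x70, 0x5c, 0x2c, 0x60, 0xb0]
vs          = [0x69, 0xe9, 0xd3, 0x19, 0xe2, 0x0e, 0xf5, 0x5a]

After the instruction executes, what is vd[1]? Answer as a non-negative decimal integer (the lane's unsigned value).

register lanes = 256/32 = 8
active while 3+j < 6, i.e. j ∈ [0,3) capped at 8 ⇒ 3
lane  0: add(0xa6,0x69) ⇒ 0x10f
lane  1: add(0xa2,0xe9) ⇒ 0x18b
lane  2: add(0x2f,0xd3) ⇒ 0x102
lane  3: tail/zero ⇒ 0x00
lane  4: tail/zero ⇒ 0x00
lane  5: tail/zero ⇒ 0x00
lane  6: tail/zero ⇒ 0x00
lane  7: tail/zero ⇒ 0x00

vd[1] = 395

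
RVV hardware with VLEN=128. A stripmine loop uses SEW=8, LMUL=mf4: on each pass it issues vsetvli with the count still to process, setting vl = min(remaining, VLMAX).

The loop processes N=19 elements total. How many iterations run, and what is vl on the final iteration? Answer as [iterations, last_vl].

lanes per group: 128·1/4/8 = 4
N=19: ⌈19/4⌉ = 5 iters; last vl = 19 − 4×4 = 3

[iterations, last_vl] = [5, 3]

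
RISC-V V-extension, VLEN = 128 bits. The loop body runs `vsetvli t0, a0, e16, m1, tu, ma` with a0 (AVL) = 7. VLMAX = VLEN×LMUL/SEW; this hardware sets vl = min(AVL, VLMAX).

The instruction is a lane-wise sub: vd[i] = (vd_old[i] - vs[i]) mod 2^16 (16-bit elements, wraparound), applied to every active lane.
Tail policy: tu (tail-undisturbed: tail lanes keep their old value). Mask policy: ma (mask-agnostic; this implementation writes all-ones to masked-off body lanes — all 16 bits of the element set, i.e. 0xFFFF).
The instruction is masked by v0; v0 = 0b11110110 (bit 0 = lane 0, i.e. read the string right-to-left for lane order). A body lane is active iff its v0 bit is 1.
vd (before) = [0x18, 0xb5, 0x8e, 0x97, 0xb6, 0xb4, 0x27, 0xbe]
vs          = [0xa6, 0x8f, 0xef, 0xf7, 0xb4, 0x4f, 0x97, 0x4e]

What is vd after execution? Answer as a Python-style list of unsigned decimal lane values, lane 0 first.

vd = [65535, 38, 65439, 65535, 2, 101, 65424, 190]

lanes per group: 128·1/16 = 8
vl ← min(7, 8) = 7
  i=0: mask-off/ones → 65535
  i=1: sub(0xb5,0x8f) → 38
  i=2: sub(0x8e,0xef) → 65439
  i=3: mask-off/ones → 65535
  i=4: sub(0xb6,0xb4) → 2
  i=5: sub(0xb4,0x4f) → 101
  i=6: sub(0x27,0x97) → 65424
  i=7: tail/keep → 190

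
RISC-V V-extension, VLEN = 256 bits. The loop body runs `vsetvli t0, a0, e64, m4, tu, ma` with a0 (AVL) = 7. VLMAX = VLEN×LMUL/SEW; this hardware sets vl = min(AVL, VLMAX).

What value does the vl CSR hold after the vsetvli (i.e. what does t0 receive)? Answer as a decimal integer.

lanes per group: 256·4/64 = 16
vl ← min(7, 16) = 7

vl = 7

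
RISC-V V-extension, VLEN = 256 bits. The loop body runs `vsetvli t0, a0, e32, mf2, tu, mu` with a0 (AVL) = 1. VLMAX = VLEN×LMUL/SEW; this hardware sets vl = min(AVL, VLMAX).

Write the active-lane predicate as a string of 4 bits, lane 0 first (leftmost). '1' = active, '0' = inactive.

VLMAX = VLEN×LMUL/SEW = 256×1/2/32 = 4
AVL=1 ≤ VLMAX=4, so vl = 1
bits (lane 0 leftmost): 1000

predicate = 1000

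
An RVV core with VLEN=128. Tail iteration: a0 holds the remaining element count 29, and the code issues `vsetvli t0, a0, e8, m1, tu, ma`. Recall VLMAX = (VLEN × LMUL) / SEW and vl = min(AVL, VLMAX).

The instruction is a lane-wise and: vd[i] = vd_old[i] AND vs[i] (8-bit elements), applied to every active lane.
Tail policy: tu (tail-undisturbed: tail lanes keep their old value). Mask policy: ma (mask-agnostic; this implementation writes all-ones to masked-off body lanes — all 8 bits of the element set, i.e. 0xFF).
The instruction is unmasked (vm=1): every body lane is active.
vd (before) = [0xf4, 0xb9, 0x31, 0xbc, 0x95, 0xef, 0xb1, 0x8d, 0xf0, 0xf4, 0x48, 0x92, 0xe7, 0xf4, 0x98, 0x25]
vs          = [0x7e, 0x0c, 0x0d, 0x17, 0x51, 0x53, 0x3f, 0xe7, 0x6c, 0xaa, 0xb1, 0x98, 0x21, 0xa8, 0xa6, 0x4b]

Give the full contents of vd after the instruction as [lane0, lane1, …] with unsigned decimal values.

vd = [116, 8, 1, 20, 17, 67, 49, 133, 96, 160, 0, 144, 33, 160, 128, 1]

lanes per group: 128·1/8 = 16
vl = min(AVL, VLMAX) = min(29, 16) = 16
lane  0: and(0xf4,0x7e) ⇒ 0x74
lane  1: and(0xb9,0x0c) ⇒ 0x08
lane  2: and(0x31,0x0d) ⇒ 0x01
lane  3: and(0xbc,0x17) ⇒ 0x14
lane  4: and(0x95,0x51) ⇒ 0x11
lane  5: and(0xef,0x53) ⇒ 0x43
lane  6: and(0xb1,0x3f) ⇒ 0x31
lane  7: and(0x8d,0xe7) ⇒ 0x85
lane  8: and(0xf0,0x6c) ⇒ 0x60
lane  9: and(0xf4,0xaa) ⇒ 0xa0
lane 10: and(0x48,0xb1) ⇒ 0x00
lane 11: and(0x92,0x98) ⇒ 0x90
lane 12: and(0xe7,0x21) ⇒ 0x21
lane 13: and(0xf4,0xa8) ⇒ 0xa0
lane 14: and(0x98,0xa6) ⇒ 0x80
lane 15: and(0x25,0x4b) ⇒ 0x01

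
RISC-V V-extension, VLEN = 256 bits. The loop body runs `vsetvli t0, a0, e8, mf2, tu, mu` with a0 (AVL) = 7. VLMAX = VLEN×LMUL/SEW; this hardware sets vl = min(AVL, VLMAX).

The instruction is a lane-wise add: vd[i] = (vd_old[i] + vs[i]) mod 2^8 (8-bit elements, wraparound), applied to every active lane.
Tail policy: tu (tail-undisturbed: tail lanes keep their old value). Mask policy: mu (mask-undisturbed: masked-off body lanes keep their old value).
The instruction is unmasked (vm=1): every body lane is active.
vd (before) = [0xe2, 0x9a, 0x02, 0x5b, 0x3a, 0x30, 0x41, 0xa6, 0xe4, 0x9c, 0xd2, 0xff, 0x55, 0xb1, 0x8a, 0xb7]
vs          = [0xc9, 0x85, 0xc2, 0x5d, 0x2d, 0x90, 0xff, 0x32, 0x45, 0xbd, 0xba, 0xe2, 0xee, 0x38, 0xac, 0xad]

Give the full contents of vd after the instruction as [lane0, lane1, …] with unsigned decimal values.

VLMAX = (256 × 1/2) / 8 = 16 lanes
vl ← min(7, 16) = 7
vd[0] add(0xe2,0xc9) -> 0xab
vd[1] add(0x9a,0x85) -> 0x1f
vd[2] add(0x02,0xc2) -> 0xc4
vd[3] add(0x5b,0x5d) -> 0xb8
vd[4] add(0x3a,0x2d) -> 0x67
vd[5] add(0x30,0x90) -> 0xc0
vd[6] add(0x41,0xff) -> 0x40
vd[7] tail/keep -> 0xa6
vd[8] tail/keep -> 0xe4
vd[9] tail/keep -> 0x9c
vd[10] tail/keep -> 0xd2
vd[11] tail/keep -> 0xff
vd[12] tail/keep -> 0x55
vd[13] tail/keep -> 0xb1
vd[14] tail/keep -> 0x8a
vd[15] tail/keep -> 0xb7

vd = [171, 31, 196, 184, 103, 192, 64, 166, 228, 156, 210, 255, 85, 177, 138, 183]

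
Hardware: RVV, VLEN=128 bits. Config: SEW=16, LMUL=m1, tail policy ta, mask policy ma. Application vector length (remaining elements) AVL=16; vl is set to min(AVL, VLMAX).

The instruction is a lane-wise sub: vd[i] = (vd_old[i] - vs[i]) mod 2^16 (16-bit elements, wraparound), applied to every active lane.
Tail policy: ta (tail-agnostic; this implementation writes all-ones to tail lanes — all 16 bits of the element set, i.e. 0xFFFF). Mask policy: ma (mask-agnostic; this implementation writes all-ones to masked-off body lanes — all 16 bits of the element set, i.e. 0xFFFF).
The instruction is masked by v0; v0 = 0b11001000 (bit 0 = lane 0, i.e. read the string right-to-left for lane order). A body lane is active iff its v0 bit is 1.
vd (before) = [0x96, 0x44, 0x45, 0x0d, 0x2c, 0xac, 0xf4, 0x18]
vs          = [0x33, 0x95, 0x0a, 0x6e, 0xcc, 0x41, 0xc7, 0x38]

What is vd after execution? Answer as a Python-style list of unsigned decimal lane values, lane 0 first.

VLMAX = VLEN×LMUL/SEW = 128×1/16 = 8
vl ← min(16, 8) = 8
[0] mask-off/ones = 0xffff
[1] mask-off/ones = 0xffff
[2] mask-off/ones = 0xffff
[3] sub(0x0d,0x6e) = 0xff9f
[4] mask-off/ones = 0xffff
[5] mask-off/ones = 0xffff
[6] sub(0xf4,0xc7) = 0x2d
[7] sub(0x18,0x38) = 0xffe0

vd = [65535, 65535, 65535, 65439, 65535, 65535, 45, 65504]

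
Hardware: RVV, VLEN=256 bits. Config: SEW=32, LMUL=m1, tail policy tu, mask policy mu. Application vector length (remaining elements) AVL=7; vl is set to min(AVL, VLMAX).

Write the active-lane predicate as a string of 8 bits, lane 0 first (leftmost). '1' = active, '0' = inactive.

lanes per group: 256·1/32 = 8
vl ← min(7, 8) = 7
bits (lane 0 leftmost): 11111110

predicate = 11111110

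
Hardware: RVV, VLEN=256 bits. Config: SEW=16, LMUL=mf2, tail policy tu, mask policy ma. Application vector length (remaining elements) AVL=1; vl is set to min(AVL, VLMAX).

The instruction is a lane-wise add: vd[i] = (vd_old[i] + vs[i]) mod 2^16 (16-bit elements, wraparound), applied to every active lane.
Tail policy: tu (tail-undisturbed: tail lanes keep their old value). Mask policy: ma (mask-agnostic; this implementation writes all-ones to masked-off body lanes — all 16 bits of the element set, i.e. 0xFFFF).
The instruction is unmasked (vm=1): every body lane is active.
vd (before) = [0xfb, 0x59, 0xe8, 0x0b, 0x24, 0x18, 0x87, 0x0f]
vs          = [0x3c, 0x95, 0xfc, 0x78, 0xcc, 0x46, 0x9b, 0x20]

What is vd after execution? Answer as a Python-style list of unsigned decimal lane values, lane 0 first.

VLMAX = VLEN×LMUL/SEW = 256×1/2/16 = 8
vl ← min(1, 8) = 1
lane  0: add(0xfb,0x3c) ⇒ 0x137
lane  1: tail/keep ⇒ 0x59
lane  2: tail/keep ⇒ 0xe8
lane  3: tail/keep ⇒ 0x0b
lane  4: tail/keep ⇒ 0x24
lane  5: tail/keep ⇒ 0x18
lane  6: tail/keep ⇒ 0x87
lane  7: tail/keep ⇒ 0x0f

vd = [311, 89, 232, 11, 36, 24, 135, 15]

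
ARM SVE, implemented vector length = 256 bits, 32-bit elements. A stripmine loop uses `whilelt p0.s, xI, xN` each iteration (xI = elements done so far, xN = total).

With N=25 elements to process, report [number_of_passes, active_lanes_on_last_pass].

[iterations, last_vl] = [4, 1]

register lanes = 256/32 = 8
N=25: ⌈25/8⌉ = 4 iters; last vl = 25 − 3×8 = 1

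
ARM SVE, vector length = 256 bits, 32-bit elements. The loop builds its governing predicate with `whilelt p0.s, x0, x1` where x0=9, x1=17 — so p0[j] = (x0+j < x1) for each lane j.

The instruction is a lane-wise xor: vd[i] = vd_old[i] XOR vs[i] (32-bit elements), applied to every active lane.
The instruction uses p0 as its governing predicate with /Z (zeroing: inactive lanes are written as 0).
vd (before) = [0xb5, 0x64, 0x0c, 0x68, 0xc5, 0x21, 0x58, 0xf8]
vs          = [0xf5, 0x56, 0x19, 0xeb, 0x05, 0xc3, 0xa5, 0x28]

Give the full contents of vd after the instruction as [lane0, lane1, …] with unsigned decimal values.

256-bit reg / 32-bit elem → 8 lanes
active while 9+j < 17, i.e. j ∈ [0,8) capped at 8 ⇒ 8
  i=0: xor(0xb5,0xf5) → 64
  i=1: xor(0x64,0x56) → 50
  i=2: xor(0x0c,0x19) → 21
  i=3: xor(0x68,0xeb) → 131
  i=4: xor(0xc5,0x05) → 192
  i=5: xor(0x21,0xc3) → 226
  i=6: xor(0x58,0xa5) → 253
  i=7: xor(0xf8,0x28) → 208

vd = [64, 50, 21, 131, 192, 226, 253, 208]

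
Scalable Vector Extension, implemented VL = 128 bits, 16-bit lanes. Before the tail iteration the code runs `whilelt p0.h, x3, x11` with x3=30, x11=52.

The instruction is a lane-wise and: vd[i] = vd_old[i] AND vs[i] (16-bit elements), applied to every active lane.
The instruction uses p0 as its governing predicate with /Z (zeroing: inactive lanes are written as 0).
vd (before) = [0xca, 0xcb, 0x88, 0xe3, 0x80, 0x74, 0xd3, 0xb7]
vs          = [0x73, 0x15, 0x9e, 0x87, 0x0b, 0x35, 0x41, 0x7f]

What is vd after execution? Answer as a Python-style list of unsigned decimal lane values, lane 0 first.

vd = [66, 1, 136, 131, 0, 52, 65, 55]

128-bit reg / 16-bit elem → 8 lanes
active while 30+j < 52, i.e. j ∈ [0,22) capped at 8 ⇒ 8
vd[0] and(0xca,0x73) -> 0x42
vd[1] and(0xcb,0x15) -> 0x01
vd[2] and(0x88,0x9e) -> 0x88
vd[3] and(0xe3,0x87) -> 0x83
vd[4] and(0x80,0x0b) -> 0x00
vd[5] and(0x74,0x35) -> 0x34
vd[6] and(0xd3,0x41) -> 0x41
vd[7] and(0xb7,0x7f) -> 0x37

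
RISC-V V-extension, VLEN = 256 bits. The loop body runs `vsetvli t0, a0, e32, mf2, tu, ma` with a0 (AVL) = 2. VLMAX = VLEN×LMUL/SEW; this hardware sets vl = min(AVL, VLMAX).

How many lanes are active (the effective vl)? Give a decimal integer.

vl = 2

VLMAX = (256 × 1/2) / 32 = 4 lanes
AVL=2 ≤ VLMAX=4, so vl = 2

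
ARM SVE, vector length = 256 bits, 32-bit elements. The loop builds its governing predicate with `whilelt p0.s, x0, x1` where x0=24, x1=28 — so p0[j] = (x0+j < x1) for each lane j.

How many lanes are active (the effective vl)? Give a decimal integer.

register lanes = 256/32 = 8
active while 24+j < 28, i.e. j ∈ [0,4) capped at 8 ⇒ 4

vl = 4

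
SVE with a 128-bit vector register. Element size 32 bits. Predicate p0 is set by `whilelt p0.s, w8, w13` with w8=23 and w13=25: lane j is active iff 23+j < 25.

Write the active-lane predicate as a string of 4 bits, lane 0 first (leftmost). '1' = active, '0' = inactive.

128-bit reg / 32-bit elem → 4 lanes
whilelt: lane j active iff 23+j < 25 → j < 2 → 2 active
bits (lane 0 leftmost): 1100

predicate = 1100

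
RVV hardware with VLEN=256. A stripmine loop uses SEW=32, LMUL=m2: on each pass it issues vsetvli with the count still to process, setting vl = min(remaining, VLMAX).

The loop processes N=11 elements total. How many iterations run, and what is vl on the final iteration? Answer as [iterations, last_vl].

VLMAX = VLEN×LMUL/SEW = 256×2/32 = 16
N=11: ⌈11/16⌉ = 1 iters; last vl = 11 − 0×16 = 11

[iterations, last_vl] = [1, 11]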